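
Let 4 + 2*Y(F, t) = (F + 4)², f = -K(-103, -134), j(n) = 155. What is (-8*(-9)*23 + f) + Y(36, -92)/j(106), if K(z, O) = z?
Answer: 273443/155 ≈ 1764.1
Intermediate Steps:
f = 103 (f = -1*(-103) = 103)
Y(F, t) = -2 + (4 + F)²/2 (Y(F, t) = -2 + (F + 4)²/2 = -2 + (4 + F)²/2)
(-8*(-9)*23 + f) + Y(36, -92)/j(106) = (-8*(-9)*23 + 103) + (-2 + (4 + 36)²/2)/155 = (72*23 + 103) + (-2 + (½)*40²)*(1/155) = (1656 + 103) + (-2 + (½)*1600)*(1/155) = 1759 + (-2 + 800)*(1/155) = 1759 + 798*(1/155) = 1759 + 798/155 = 273443/155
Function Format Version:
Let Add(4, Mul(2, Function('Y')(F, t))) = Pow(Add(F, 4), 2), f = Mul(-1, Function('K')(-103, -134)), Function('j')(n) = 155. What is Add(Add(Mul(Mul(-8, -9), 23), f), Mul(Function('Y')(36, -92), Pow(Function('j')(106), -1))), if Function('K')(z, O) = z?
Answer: Rational(273443, 155) ≈ 1764.1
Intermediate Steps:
f = 103 (f = Mul(-1, -103) = 103)
Function('Y')(F, t) = Add(-2, Mul(Rational(1, 2), Pow(Add(4, F), 2))) (Function('Y')(F, t) = Add(-2, Mul(Rational(1, 2), Pow(Add(F, 4), 2))) = Add(-2, Mul(Rational(1, 2), Pow(Add(4, F), 2))))
Add(Add(Mul(Mul(-8, -9), 23), f), Mul(Function('Y')(36, -92), Pow(Function('j')(106), -1))) = Add(Add(Mul(Mul(-8, -9), 23), 103), Mul(Add(-2, Mul(Rational(1, 2), Pow(Add(4, 36), 2))), Pow(155, -1))) = Add(Add(Mul(72, 23), 103), Mul(Add(-2, Mul(Rational(1, 2), Pow(40, 2))), Rational(1, 155))) = Add(Add(1656, 103), Mul(Add(-2, Mul(Rational(1, 2), 1600)), Rational(1, 155))) = Add(1759, Mul(Add(-2, 800), Rational(1, 155))) = Add(1759, Mul(798, Rational(1, 155))) = Add(1759, Rational(798, 155)) = Rational(273443, 155)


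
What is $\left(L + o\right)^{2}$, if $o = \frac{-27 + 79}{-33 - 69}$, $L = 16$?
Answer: $\frac{624100}{2601} \approx 239.95$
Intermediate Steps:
$o = - \frac{26}{51}$ ($o = \frac{52}{-102} = 52 \left(- \frac{1}{102}\right) = - \frac{26}{51} \approx -0.5098$)
$\left(L + o\right)^{2} = \left(16 - \frac{26}{51}\right)^{2} = \left(\frac{790}{51}\right)^{2} = \frac{624100}{2601}$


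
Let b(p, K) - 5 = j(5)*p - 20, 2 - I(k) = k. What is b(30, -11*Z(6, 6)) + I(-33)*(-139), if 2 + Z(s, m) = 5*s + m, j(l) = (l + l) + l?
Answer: -4430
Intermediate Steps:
j(l) = 3*l (j(l) = 2*l + l = 3*l)
Z(s, m) = -2 + m + 5*s (Z(s, m) = -2 + (5*s + m) = -2 + (m + 5*s) = -2 + m + 5*s)
I(k) = 2 - k
b(p, K) = -15 + 15*p (b(p, K) = 5 + ((3*5)*p - 20) = 5 + (15*p - 20) = 5 + (-20 + 15*p) = -15 + 15*p)
b(30, -11*Z(6, 6)) + I(-33)*(-139) = (-15 + 15*30) + (2 - 1*(-33))*(-139) = (-15 + 450) + (2 + 33)*(-139) = 435 + 35*(-139) = 435 - 4865 = -4430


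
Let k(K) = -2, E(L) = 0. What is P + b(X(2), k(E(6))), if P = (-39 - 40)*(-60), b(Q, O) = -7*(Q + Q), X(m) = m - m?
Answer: 4740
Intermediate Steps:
X(m) = 0
b(Q, O) = -14*Q
P = 4740 (P = -79*(-60) = 4740)
P + b(X(2), k(E(6))) = 4740 - 14*0 = 4740 + 0 = 4740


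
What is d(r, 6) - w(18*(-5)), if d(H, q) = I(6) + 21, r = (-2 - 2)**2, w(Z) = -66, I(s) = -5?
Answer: 82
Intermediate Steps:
r = 16 (r = (-4)**2 = 16)
d(H, q) = 16 (d(H, q) = -5 + 21 = 16)
d(r, 6) - w(18*(-5)) = 16 - 1*(-66) = 16 + 66 = 82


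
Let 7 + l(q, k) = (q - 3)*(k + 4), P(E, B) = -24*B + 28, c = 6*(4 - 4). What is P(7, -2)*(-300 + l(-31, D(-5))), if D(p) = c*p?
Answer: -33668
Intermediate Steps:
c = 0 (c = 6*0 = 0)
P(E, B) = 28 - 24*B
D(p) = 0 (D(p) = 0*p = 0)
l(q, k) = -7 + (-3 + q)*(4 + k) (l(q, k) = -7 + (q - 3)*(k + 4) = -7 + (-3 + q)*(4 + k))
P(7, -2)*(-300 + l(-31, D(-5))) = (28 - 24*(-2))*(-300 + (-19 - 3*0 + 4*(-31) + 0*(-31))) = (28 + 48)*(-300 + (-19 + 0 - 124 + 0)) = 76*(-300 - 143) = 76*(-443) = -33668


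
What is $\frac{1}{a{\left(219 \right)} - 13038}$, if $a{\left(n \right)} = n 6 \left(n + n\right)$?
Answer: $\frac{1}{562494} \approx 1.7778 \cdot 10^{-6}$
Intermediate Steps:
$a{\left(n \right)} = 12 n^{2}$ ($a{\left(n \right)} = 6 n 2 n = 12 n^{2}$)
$\frac{1}{a{\left(219 \right)} - 13038} = \frac{1}{12 \cdot 219^{2} - 13038} = \frac{1}{12 \cdot 47961 - 13038} = \frac{1}{575532 - 13038} = \frac{1}{562494}$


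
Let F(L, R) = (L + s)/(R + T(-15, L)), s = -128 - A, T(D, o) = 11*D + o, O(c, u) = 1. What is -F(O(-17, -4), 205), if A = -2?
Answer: 125/41 ≈ 3.0488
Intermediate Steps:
T(D, o) = o + 11*D
s = -126 (s = -128 - 1*(-2) = -128 + 2 = -126)
F(L, R) = (-126 + L)/(-165 + L + R) (F(L, R) = (L - 126)/(R + (L + 11*(-15))) = (-126 + L)/(R + (L - 165)) = (-126 + L)/(R + (-165 + L)) = (-126 + L)/(-165 + L + R))
-F(O(-17, -4), 205) = -(-126 + 1)/(-165 + 1 + 205) = -(-125)/41 = -1*(-125/41) = 125/41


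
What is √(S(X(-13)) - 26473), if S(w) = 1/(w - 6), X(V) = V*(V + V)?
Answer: I*√729489905/166 ≈ 162.71*I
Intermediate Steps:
X(V) = 2*V² (X(V) = V*(2*V) = 2*V²)
S(w) = 1/(-6 + w)
√(S(X(-13)) - 26473) = √(1/(-6 + 2*(-13)²) - 26473) = √(1/(-6 + 2*169) - 26473) = √(1/(-6 + 338) - 26473) = √(1/332 - 26473) = √(-8789035/332) = I*√729489905/166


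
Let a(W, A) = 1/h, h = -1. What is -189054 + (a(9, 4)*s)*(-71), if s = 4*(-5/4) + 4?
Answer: -189125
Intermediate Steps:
s = -1 (s = 4*(-5*¼) + 4 = 4*(-5/4) + 4 = -5 + 4 = -1)
a(W, A) = -1 (a(W, A) = 1/(-1) = -1)
-189054 + (a(9, 4)*s)*(-71) = -189054 - 1*(-1)*(-71) = -189054 + 1*(-71) = -189054 - 71 = -189125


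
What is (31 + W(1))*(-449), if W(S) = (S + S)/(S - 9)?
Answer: -55227/4 ≈ -13807.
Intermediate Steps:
W(S) = 2*S/(-9 + S) (W(S) = (2*S)/(-9 + S) = 2*S/(-9 + S))
(31 + W(1))*(-449) = (31 + 2*1/(-9 + 1))*(-449) = (31 + 2*1/(-8))*(-449) = (31 + 2*1*(-⅛))*(-449) = (31 - ¼)*(-449) = (123/4)*(-449) = -55227/4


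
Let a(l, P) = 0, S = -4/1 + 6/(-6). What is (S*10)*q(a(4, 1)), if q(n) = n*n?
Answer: 0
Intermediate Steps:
S = -5 (S = -4*1 + 6*(-⅙) = -4 - 1 = -5)
q(n) = n²
(S*10)*q(a(4, 1)) = -5*10*0² = -50*0 = 0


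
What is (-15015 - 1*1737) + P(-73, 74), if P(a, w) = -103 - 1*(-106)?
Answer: -16749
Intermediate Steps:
P(a, w) = 3 (P(a, w) = -103 + 106 = 3)
(-15015 - 1*1737) + P(-73, 74) = (-15015 - 1*1737) + 3 = (-15015 - 1737) + 3 = -16752 + 3 = -16749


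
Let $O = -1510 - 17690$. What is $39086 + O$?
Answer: $19886$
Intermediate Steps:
$O = -19200$
$39086 + O = 39086 - 19200 = 19886$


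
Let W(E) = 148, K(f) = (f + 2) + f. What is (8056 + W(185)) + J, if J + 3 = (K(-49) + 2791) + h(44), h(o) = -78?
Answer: 10818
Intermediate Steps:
K(f) = 2 + 2*f (K(f) = (2 + f) + f = 2 + 2*f)
J = 2614 (J = -3 + (((2 + 2*(-49)) + 2791) - 78) = -3 + (((2 - 98) + 2791) - 78) = -3 + ((-96 + 2791) - 78) = -3 + (2695 - 78) = -3 + 2617 = 2614)
(8056 + W(185)) + J = (8056 + 148) + 2614 = 8204 + 2614 = 10818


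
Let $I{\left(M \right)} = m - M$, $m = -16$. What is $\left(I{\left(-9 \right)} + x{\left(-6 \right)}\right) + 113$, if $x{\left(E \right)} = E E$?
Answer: $142$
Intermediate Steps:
$x{\left(E \right)} = E^{2}$
$I{\left(M \right)} = -16 - M$
$\left(I{\left(-9 \right)} + x{\left(-6 \right)}\right) + 113 = \left(\left(-16 - -9\right) + \left(-6\right)^{2}\right) + 113 = \left(\left(-16 + 9\right) + 36\right) + 113 = \left(-7 + 36\right) + 113 = 29 + 113 = 142$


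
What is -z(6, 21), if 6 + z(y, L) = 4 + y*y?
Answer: -34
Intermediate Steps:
z(y, L) = -2 + y**2 (z(y, L) = -6 + (4 + y*y) = -6 + (4 + y**2) = -2 + y**2)
-z(6, 21) = -(-2 + 6**2) = -(-2 + 36) = -1*34 = -34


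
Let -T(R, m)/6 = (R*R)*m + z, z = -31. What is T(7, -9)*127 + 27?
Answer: 359691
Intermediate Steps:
T(R, m) = 186 - 6*m*R² (T(R, m) = -6*((R*R)*m - 31) = -6*(R²*m - 31) = -6*(m*R² - 31) = -6*(-31 + m*R²) = 186 - 6*m*R²)
T(7, -9)*127 + 27 = (186 - 6*(-9)*7²)*127 + 27 = (186 - 6*(-9)*49)*127 + 27 = (186 + 2646)*127 + 27 = 2832*127 + 27 = 359664 + 27 = 359691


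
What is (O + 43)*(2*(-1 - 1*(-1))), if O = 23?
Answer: 0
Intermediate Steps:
(O + 43)*(2*(-1 - 1*(-1))) = (23 + 43)*(2*(-1 - 1*(-1))) = 66*(2*(-1 + 1)) = 66*(2*0) = 66*0 = 0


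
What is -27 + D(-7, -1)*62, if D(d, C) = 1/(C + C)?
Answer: -58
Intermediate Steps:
D(d, C) = 1/(2*C)
-27 + D(-7, -1)*62 = -27 + ((½)/(-1))*62 = -27 + ((½)*(-1))*62 = -27 - ½*62 = -27 - 31 = -58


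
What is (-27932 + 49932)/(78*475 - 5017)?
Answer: 22000/32033 ≈ 0.68679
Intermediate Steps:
(-27932 + 49932)/(78*475 - 5017) = 22000/(37050 - 5017) = 22000/32033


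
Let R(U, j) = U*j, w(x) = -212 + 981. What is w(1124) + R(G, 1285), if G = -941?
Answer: -1208416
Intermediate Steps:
w(x) = 769
w(1124) + R(G, 1285) = 769 - 941*1285 = 769 - 1209185 = -1208416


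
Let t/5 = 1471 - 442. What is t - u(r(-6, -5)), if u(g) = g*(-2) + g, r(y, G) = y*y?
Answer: 5181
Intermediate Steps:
r(y, G) = y**2
u(g) = -g (u(g) = -2*g + g = -g)
t = 5145 (t = 5*(1471 - 442) = 5*1029 = 5145)
t - u(r(-6, -5)) = 5145 - (-1)*(-6)**2 = 5145 - (-1)*36 = 5145 - 1*(-36) = 5145 + 36 = 5181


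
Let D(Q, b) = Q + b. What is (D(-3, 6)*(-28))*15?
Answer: -1260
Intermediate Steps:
(D(-3, 6)*(-28))*15 = ((-3 + 6)*(-28))*15 = (3*(-28))*15 = -84*15 = -1260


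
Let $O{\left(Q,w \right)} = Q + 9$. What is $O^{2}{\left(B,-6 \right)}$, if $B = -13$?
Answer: $16$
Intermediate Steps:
$O{\left(Q,w \right)} = 9 + Q$
$O^{2}{\left(B,-6 \right)} = \left(9 - 13\right)^{2} = \left(-4\right)^{2} = 16$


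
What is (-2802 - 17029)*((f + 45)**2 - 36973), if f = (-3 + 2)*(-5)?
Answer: 683634063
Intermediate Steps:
f = 5 (f = -1*(-5) = 5)
(-2802 - 17029)*((f + 45)**2 - 36973) = (-2802 - 17029)*((5 + 45)**2 - 36973) = -19831*(50**2 - 36973) = -19831*(2500 - 36973) = -19831*(-34473) = 683634063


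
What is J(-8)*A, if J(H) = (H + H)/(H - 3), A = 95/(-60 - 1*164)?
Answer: -95/154 ≈ -0.61688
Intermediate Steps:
A = -95/224 (A = 95/(-60 - 164) = 95/(-224) = 95*(-1/224) = -95/224 ≈ -0.42411)
J(H) = 2*H/(-3 + H) (J(H) = (2*H)/(-3 + H) = 2*H/(-3 + H))
J(-8)*A = (2*(-8)/(-3 - 8))*(-95/224) = (2*(-8)/(-11))*(-95/224) = (2*(-8)*(-1/11))*(-95/224) = (16/11)*(-95/224) = -95/154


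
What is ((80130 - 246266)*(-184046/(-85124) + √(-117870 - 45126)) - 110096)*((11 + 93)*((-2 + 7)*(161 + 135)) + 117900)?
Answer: -2714698833362800/21281 - 1535408975680*I*√141 ≈ -1.2756e+11 - 1.8232e+13*I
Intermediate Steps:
((80130 - 246266)*(-184046/(-85124) + √(-117870 - 45126)) - 110096)*((11 + 93)*((-2 + 7)*(161 + 135)) + 117900) = (-166136*(-184046*(-1/85124) + √(-162996)) - 110096)*(104*(5*296) + 117900) = (-166136*(92023/42562 + 34*I*√141) - 110096)*(104*1480 + 117900) = ((-7644166564/21281 - 5648624*I*√141) - 110096)*(153920 + 117900) = (-9987119540/21281 - 5648624*I*√141)*271820 = -2714698833362800/21281 - 1535408975680*I*√141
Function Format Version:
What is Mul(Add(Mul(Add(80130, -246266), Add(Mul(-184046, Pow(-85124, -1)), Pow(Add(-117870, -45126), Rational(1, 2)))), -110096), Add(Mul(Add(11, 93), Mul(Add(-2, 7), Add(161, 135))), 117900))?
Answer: Add(Rational(-2714698833362800, 21281), Mul(-1535408975680, I, Pow(141, Rational(1, 2)))) ≈ Add(-1.2756e+11, Mul(-1.8232e+13, I))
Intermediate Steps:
Mul(Add(Mul(Add(80130, -246266), Add(Mul(-184046, Pow(-85124, -1)), Pow(Add(-117870, -45126), Rational(1, 2)))), -110096), Add(Mul(Add(11, 93), Mul(Add(-2, 7), Add(161, 135))), 117900)) = Mul(Add(Mul(-166136, Add(Mul(-184046, Rational(-1, 85124)), Pow(-162996, Rational(1, 2)))), -110096), Add(Mul(104, Mul(5, 296)), 117900)) = Mul(Add(Mul(-166136, Add(Rational(92023, 42562), Mul(34, I, Pow(141, Rational(1, 2))))), -110096), Add(Mul(104, 1480), 117900)) = Mul(Add(Add(Rational(-7644166564, 21281), Mul(-5648624, I, Pow(141, Rational(1, 2)))), -110096), Add(153920, 117900)) = Mul(Add(Rational(-9987119540, 21281), Mul(-5648624, I, Pow(141, Rational(1, 2)))), 271820) = Add(Rational(-2714698833362800, 21281), Mul(-1535408975680, I, Pow(141, Rational(1, 2))))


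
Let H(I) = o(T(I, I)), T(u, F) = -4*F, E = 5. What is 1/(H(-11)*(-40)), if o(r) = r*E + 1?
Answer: -1/8840 ≈ -0.00011312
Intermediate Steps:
o(r) = 1 + 5*r (o(r) = r*5 + 1 = 5*r + 1 = 1 + 5*r)
H(I) = 1 - 20*I (H(I) = 1 + 5*(-4*I) = 1 - 20*I)
1/(H(-11)*(-40)) = 1/((1 - 20*(-11))*(-40)) = 1/((1 + 220)*(-40)) = 1/(221*(-40)) = 1/(-8840) = -1/8840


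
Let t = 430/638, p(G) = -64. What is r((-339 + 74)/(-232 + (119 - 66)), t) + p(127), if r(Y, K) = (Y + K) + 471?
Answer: 23363127/57101 ≈ 409.15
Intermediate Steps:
t = 215/319 (t = 430*(1/638) = 215/319 ≈ 0.67398)
r(Y, K) = 471 + K + Y (r(Y, K) = (K + Y) + 471 = 471 + K + Y)
r((-339 + 74)/(-232 + (119 - 66)), t) + p(127) = (471 + 215/319 + (-339 + 74)/(-232 + (119 - 66))) - 64 = (471 + 215/319 - 265/(-232 + 53)) - 64 = (471 + 215/319 - 265/(-179)) - 64 = (471 + 215/319 - 265*(-1/179)) - 64 = (471 + 215/319 + 265/179) - 64 = 27017591/57101 - 64 = 23363127/57101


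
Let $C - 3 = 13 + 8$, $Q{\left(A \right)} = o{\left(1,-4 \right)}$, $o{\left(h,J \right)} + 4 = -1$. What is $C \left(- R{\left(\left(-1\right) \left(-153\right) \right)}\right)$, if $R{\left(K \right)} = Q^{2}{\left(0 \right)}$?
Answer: $-600$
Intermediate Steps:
$o{\left(h,J \right)} = -5$ ($o{\left(h,J \right)} = -4 - 1 = -5$)
$Q{\left(A \right)} = -5$
$C = 24$ ($C = 3 + \left(13 + 8\right) = 3 + 21 = 24$)
$R{\left(K \right)} = 25$ ($R{\left(K \right)} = \left(-5\right)^{2} = 25$)
$C \left(- R{\left(\left(-1\right) \left(-153\right) \right)}\right) = 24 \left(\left(-1\right) 25\right) = 24 \left(-25\right) = -600$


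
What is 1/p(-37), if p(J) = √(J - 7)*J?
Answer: I*√11/814 ≈ 0.0040745*I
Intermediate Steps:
p(J) = J*√(-7 + J) (p(J) = √(-7 + J)*J = J*√(-7 + J))
1/p(-37) = 1/(-37*√(-7 - 37)) = 1/(-74*I*√11) = I*√11/814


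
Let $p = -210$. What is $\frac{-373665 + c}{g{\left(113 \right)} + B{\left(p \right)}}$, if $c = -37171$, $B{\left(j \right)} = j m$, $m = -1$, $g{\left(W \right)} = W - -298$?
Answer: $- \frac{410836}{621} \approx -661.57$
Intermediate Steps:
$g{\left(W \right)} = 298 + W$ ($g{\left(W \right)} = W + 298 = 298 + W$)
$B{\left(j \right)} = - j$ ($B{\left(j \right)} = j \left(-1\right) = - j$)
$\frac{-373665 + c}{g{\left(113 \right)} + B{\left(p \right)}} = \frac{-373665 - 37171}{\left(298 + 113\right) - -210} = - \frac{410836}{411 + 210} = - \frac{410836}{621}$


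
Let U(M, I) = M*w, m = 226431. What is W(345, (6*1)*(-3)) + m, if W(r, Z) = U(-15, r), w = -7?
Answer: 226536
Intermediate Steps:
U(M, I) = -7*M (U(M, I) = M*(-7) = -7*M)
W(r, Z) = 105 (W(r, Z) = -7*(-15) = 105)
W(345, (6*1)*(-3)) + m = 105 + 226431 = 226536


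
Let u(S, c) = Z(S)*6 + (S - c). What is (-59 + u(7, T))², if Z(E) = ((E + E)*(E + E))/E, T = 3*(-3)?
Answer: 15625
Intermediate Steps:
T = -9
Z(E) = 4*E (Z(E) = ((2*E)*(2*E))/E = (4*E²)/E = 4*E)
u(S, c) = -c + 25*S (u(S, c) = (4*S)*6 + (S - c) = 24*S + (S - c) = -c + 25*S)
(-59 + u(7, T))² = (-59 + (-1*(-9) + 25*7))² = (-59 + (9 + 175))² = (-59 + 184)² = 125² = 15625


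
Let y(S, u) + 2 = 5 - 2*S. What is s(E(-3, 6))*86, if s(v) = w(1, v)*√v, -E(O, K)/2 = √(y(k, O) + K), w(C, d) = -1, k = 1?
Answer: -86*I*√2*7^(¼) ≈ -197.83*I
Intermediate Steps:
y(S, u) = 3 - 2*S (y(S, u) = -2 + (5 - 2*S) = 3 - 2*S)
E(O, K) = -2*√(1 + K) (E(O, K) = -2*√((3 - 2*1) + K) = -2*√((3 - 2) + K) = -2*√(1 + K))
s(v) = -√v
s(E(-3, 6))*86 = -√(-2*√(1 + 6))*86 = -√(-2*√7)*86 = -I*√2*7^(¼)*86 = -86*I*√2*7^(¼)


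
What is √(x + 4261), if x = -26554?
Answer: 3*I*√2477 ≈ 149.31*I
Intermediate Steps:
√(x + 4261) = √(-26554 + 4261) = √(-22293) = 3*I*√2477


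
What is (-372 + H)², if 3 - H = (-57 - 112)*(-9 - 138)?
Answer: 635644944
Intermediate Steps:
H = -24840 (H = 3 - (-57 - 112)*(-9 - 138) = 3 - (-169)*(-147) = 3 - 1*24843 = 3 - 24843 = -24840)
(-372 + H)² = (-372 - 24840)² = (-25212)² = 635644944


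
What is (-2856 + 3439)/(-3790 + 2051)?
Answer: -583/1739 ≈ -0.33525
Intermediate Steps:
(-2856 + 3439)/(-3790 + 2051) = 583/(-1739) = 583*(-1/1739) = -583/1739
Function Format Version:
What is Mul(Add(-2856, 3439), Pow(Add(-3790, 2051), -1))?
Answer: Rational(-583, 1739) ≈ -0.33525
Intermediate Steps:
Mul(Add(-2856, 3439), Pow(Add(-3790, 2051), -1)) = Mul(583, Pow(-1739, -1)) = Mul(583, Rational(-1, 1739)) = Rational(-583, 1739)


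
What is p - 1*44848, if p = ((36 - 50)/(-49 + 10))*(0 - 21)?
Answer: -583122/13 ≈ -44856.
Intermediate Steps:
p = -98/13 (p = -14/(-39)*(-21) = -14*(-1/39)*(-21) = (14/39)*(-21) = -98/13 ≈ -7.5385)
p - 1*44848 = -98/13 - 1*44848 = -98/13 - 44848 = -583122/13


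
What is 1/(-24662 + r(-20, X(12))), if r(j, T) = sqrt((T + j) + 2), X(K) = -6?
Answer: -12331/304107134 - I*sqrt(6)/304107134 ≈ -4.0548e-5 - 8.0547e-9*I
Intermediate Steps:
r(j, T) = sqrt(2 + T + j)
1/(-24662 + r(-20, X(12))) = 1/(-24662 + sqrt(2 - 6 - 20)) = 1/(-24662 + sqrt(-24)) = 1/(-24662 + 2*I*sqrt(6))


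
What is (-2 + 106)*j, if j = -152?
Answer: -15808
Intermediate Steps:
(-2 + 106)*j = (-2 + 106)*(-152) = 104*(-152) = -15808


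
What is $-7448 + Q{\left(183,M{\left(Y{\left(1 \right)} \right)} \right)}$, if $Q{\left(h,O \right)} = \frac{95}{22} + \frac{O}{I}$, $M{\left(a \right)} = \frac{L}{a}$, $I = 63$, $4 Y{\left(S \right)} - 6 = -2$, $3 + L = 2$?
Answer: $- \frac{10316965}{1386} \approx -7443.7$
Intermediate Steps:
$L = -1$ ($L = -3 + 2 = -1$)
$Y{\left(S \right)} = 1$ ($Y{\left(S \right)} = \frac{3}{2} + \frac{1}{4} \left(-2\right) = \frac{3}{2} - \frac{1}{2} = 1$)
$M{\left(a \right)} = - \frac{1}{a}$
$Q{\left(h,O \right)} = \frac{95}{22} + \frac{O}{63}$
$-7448 + Q{\left(183,M{\left(Y{\left(1 \right)} \right)} \right)} = -7448 + \left(\frac{95}{22} + \frac{\left(-1\right) 1^{-1}}{63}\right) = -7448 + \left(\frac{95}{22} + \frac{\left(-1\right) 1}{63}\right) = -7448 + \left(\frac{95}{22} + \frac{1}{63} \left(-1\right)\right) = -7448 + \left(\frac{95}{22} - \frac{1}{63}\right) = -7448 + \frac{5963}{1386} = - \frac{10316965}{1386}$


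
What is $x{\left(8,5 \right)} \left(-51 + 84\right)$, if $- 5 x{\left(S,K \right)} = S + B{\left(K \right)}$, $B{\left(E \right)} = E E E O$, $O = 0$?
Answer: $- \frac{264}{5} \approx -52.8$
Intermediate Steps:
$B{\left(E \right)} = 0$ ($B{\left(E \right)} = E E E 0 = E^{2} E 0 = E^{3} \cdot 0 = 0$)
$x{\left(S,K \right)} = - \frac{S}{5}$ ($x{\left(S,K \right)} = - \frac{S + 0}{5} = - \frac{S}{5}$)
$x{\left(8,5 \right)} \left(-51 + 84\right) = \left(- \frac{1}{5}\right) 8 \left(-51 + 84\right) = \left(- \frac{8}{5}\right) 33 = - \frac{264}{5}$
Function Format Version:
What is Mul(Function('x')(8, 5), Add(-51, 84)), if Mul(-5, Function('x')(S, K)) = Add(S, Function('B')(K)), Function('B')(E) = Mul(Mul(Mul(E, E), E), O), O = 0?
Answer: Rational(-264, 5) ≈ -52.800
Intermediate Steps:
Function('B')(E) = 0 (Function('B')(E) = Mul(Mul(Mul(E, E), E), 0) = Mul(Mul(Pow(E, 2), E), 0) = Mul(Pow(E, 3), 0) = 0)
Function('x')(S, K) = Mul(Rational(-1, 5), S) (Function('x')(S, K) = Mul(Rational(-1, 5), Add(S, 0)) = Mul(Rational(-1, 5), S))
Mul(Function('x')(8, 5), Add(-51, 84)) = Mul(Mul(Rational(-1, 5), 8), Add(-51, 84)) = Mul(Rational(-8, 5), 33) = Rational(-264, 5)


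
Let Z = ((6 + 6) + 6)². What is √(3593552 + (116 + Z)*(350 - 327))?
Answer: 6*√100102 ≈ 1898.3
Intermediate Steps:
Z = 324 (Z = (12 + 6)² = 18² = 324)
√(3593552 + (116 + Z)*(350 - 327)) = √(3593552 + (116 + 324)*(350 - 327)) = √(3593552 + 440*23) = √(3593552 + 10120) = √3603672 = 6*√100102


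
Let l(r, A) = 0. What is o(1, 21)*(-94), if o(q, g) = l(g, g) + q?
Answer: -94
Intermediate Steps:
o(q, g) = q (o(q, g) = 0 + q = q)
o(1, 21)*(-94) = 1*(-94) = -94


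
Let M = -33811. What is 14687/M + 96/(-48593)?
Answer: -716931247/1642977923 ≈ -0.43636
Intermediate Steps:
14687/M + 96/(-48593) = 14687/(-33811) + 96/(-48593) = 14687*(-1/33811) + 96*(-1/48593) = -14687/33811 - 96/48593 = -716931247/1642977923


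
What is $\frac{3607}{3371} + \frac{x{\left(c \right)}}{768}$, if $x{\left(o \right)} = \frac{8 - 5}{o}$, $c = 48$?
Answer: $\frac{44326187}{41422848} \approx 1.0701$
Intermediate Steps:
$x{\left(o \right)} = \frac{3}{o}$
$\frac{3607}{3371} + \frac{x{\left(c \right)}}{768} = \frac{3607}{3371} + \frac{3 \cdot \frac{1}{48}}{768} = 3607 \cdot \frac{1}{3371} + 3 \cdot \frac{1}{48} \cdot \frac{1}{768} = \frac{3607}{3371} + \frac{1}{16} \cdot \frac{1}{768} = \frac{3607}{3371} + \frac{1}{12288} = \frac{44326187}{41422848}$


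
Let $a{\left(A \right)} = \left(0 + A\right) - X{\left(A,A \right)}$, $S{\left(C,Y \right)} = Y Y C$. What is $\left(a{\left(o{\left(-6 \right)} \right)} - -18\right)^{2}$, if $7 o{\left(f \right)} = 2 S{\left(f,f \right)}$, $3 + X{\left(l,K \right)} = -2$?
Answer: $\frac{73441}{49} \approx 1498.8$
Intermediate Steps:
$X{\left(l,K \right)} = -5$ ($X{\left(l,K \right)} = -3 - 2 = -5$)
$S{\left(C,Y \right)} = C Y^{2}$ ($S{\left(C,Y \right)} = Y^{2} C = C Y^{2}$)
$o{\left(f \right)} = \frac{2 f^{3}}{7}$ ($o{\left(f \right)} = \frac{2 f f^{2}}{7} = \frac{2 f^{3}}{7}$)
$a{\left(A \right)} = 5 + A$ ($a{\left(A \right)} = \left(0 + A\right) - -5 = A + 5 = 5 + A$)
$\left(a{\left(o{\left(-6 \right)} \right)} - -18\right)^{2} = \left(\left(5 + \frac{2 \left(-6\right)^{3}}{7}\right) - -18\right)^{2} = \left(\left(5 + \frac{2}{7} \left(-216\right)\right) + 18\right)^{2} = \left(\left(5 - \frac{432}{7}\right) + 18\right)^{2} = \left(- \frac{397}{7} + 18\right)^{2} = \left(- \frac{271}{7}\right)^{2} = \frac{73441}{49}$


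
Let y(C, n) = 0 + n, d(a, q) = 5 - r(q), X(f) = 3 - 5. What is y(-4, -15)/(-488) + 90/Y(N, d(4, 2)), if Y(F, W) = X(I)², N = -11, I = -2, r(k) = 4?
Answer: 10995/488 ≈ 22.531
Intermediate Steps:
X(f) = -2
d(a, q) = 1 (d(a, q) = 5 - 1*4 = 5 - 4 = 1)
Y(F, W) = 4 (Y(F, W) = (-2)² = 4)
y(C, n) = n
y(-4, -15)/(-488) + 90/Y(N, d(4, 2)) = -15/(-488) + 90/4 = -15*(-1/488) + 90*(¼) = 15/488 + 45/2 = 10995/488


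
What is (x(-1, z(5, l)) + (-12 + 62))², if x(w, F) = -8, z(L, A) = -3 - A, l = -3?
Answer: 1764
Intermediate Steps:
(x(-1, z(5, l)) + (-12 + 62))² = (-8 + (-12 + 62))² = (-8 + 50)² = 42² = 1764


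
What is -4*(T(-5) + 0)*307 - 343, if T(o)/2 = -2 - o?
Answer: -7711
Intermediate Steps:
T(o) = -4 - 2*o (T(o) = 2*(-2 - o) = -4 - 2*o)
-4*(T(-5) + 0)*307 - 343 = -4*((-4 - 2*(-5)) + 0)*307 - 343 = -4*((-4 + 10) + 0)*307 - 343 = -4*(6 + 0)*307 - 343 = -4*6*307 - 343 = -24*307 - 343 = -7368 - 343 = -7711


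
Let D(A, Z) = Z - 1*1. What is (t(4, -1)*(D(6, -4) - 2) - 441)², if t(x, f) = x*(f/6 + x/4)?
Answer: 1940449/9 ≈ 2.1561e+5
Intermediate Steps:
t(x, f) = x*(x/4 + f/6) (t(x, f) = x*(f*(⅙) + x*(¼)) = x*(f/6 + x/4) = x*(x/4 + f/6))
D(A, Z) = -1 + Z (D(A, Z) = Z - 1 = -1 + Z)
(t(4, -1)*(D(6, -4) - 2) - 441)² = (((1/12)*4*(2*(-1) + 3*4))*((-1 - 4) - 2) - 441)² = (((1/12)*4*(-2 + 12))*(-5 - 2) - 441)² = (((1/12)*4*10)*(-7) - 441)² = ((10/3)*(-7) - 441)² = (-70/3 - 441)² = (-1393/3)² = 1940449/9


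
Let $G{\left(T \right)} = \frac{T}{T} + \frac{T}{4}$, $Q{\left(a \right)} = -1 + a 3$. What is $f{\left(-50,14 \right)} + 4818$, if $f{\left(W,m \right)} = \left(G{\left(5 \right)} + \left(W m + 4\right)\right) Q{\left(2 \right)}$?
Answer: $\frac{5397}{4} \approx 1349.3$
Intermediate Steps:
$Q{\left(a \right)} = -1 + 3 a$
$G{\left(T \right)} = 1 + \frac{T}{4}$ ($G{\left(T \right)} = 1 + T \frac{1}{4} = 1 + \frac{T}{4}$)
$f{\left(W,m \right)} = \frac{125}{4} + 5 W m$ ($f{\left(W,m \right)} = \left(\left(1 + \frac{1}{4} \cdot 5\right) + \left(W m + 4\right)\right) \left(-1 + 3 \cdot 2\right) = \left(\left(1 + \frac{5}{4}\right) + \left(4 + W m\right)\right) \left(-1 + 6\right) = \left(\frac{9}{4} + \left(4 + W m\right)\right) 5 = \left(\frac{25}{4} + W m\right) 5 = \frac{125}{4} + 5 W m$)
$f{\left(-50,14 \right)} + 4818 = \left(\frac{125}{4} + 5 \left(-50\right) 14\right) + 4818 = \left(\frac{125}{4} - 3500\right) + 4818 = - \frac{13875}{4} + 4818 = \frac{5397}{4}$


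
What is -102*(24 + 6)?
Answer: -3060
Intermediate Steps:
-102*(24 + 6) = -102*30 = -3060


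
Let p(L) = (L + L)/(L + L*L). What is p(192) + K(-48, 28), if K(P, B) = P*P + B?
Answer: 450078/193 ≈ 2332.0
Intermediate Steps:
K(P, B) = B + P² (K(P, B) = P² + B = B + P²)
p(L) = 2*L/(L + L²) (p(L) = (2*L)/(L + L²) = 2*L/(L + L²))
p(192) + K(-48, 28) = 2/(1 + 192) + (28 + (-48)²) = 2/193 + (28 + 2304) = 2*(1/193) + 2332 = 2/193 + 2332 = 450078/193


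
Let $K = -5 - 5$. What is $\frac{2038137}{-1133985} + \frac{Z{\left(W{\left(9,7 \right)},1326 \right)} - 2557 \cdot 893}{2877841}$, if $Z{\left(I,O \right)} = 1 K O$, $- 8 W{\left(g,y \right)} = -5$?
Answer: $- \frac{2823271115434}{1087809508795} \approx -2.5954$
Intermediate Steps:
$K = -10$
$W{\left(g,y \right)} = \frac{5}{8}$ ($W{\left(g,y \right)} = \left(- \frac{1}{8}\right) \left(-5\right) = \frac{5}{8}$)
$Z{\left(I,O \right)} = - 10 O$ ($Z{\left(I,O \right)} = 1 \left(-10\right) O = - 10 O$)
$\frac{2038137}{-1133985} + \frac{Z{\left(W{\left(9,7 \right)},1326 \right)} - 2557 \cdot 893}{2877841} = \frac{2038137}{-1133985} + \frac{\left(-10\right) 1326 - 2557 \cdot 893}{2877841} = 2038137 \left(- \frac{1}{1133985}\right) + \left(-13260 - 2283401\right) \frac{1}{2877841} = - \frac{679379}{377995} + \left(-13260 - 2283401\right) \frac{1}{2877841} = - \frac{679379}{377995} - \frac{2296661}{2877841} = - \frac{2823271115434}{1087809508795}$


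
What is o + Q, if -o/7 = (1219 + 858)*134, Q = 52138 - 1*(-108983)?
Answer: -1787105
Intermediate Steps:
Q = 161121 (Q = 52138 + 108983 = 161121)
o = -1948226 (o = -7*(1219 + 858)*134 = -14539*134 = -7*278318 = -1948226)
o + Q = -1948226 + 161121 = -1787105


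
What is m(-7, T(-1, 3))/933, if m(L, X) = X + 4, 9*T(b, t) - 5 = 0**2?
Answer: 41/8397 ≈ 0.0048827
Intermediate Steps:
T(b, t) = 5/9 (T(b, t) = 5/9 + (1/9)*0**2 = 5/9 + (1/9)*0 = 5/9 + 0 = 5/9)
m(L, X) = 4 + X
m(-7, T(-1, 3))/933 = (4 + 5/9)/933 = (41/9)*(1/933) = 41/8397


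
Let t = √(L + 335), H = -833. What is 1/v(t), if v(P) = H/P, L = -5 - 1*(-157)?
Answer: -√487/833 ≈ -0.026492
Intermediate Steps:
L = 152 (L = -5 + 157 = 152)
t = √487 (t = √(152 + 335) = √487 ≈ 22.068)
v(P) = -833/P
1/v(t) = 1/(-833*√487/487) = -√487/833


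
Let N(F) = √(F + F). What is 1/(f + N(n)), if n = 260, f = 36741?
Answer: 36741/1349900561 - 2*√130/1349900561 ≈ 2.7201e-5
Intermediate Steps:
N(F) = √2*√F (N(F) = √(2*F) = √2*√F)
1/(f + N(n)) = 1/(36741 + √2*√260) = 1/(36741 + √2*(2*√65)) = 1/(36741 + 2*√130)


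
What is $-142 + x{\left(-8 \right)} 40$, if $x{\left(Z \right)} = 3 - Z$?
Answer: $298$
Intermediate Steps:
$-142 + x{\left(-8 \right)} 40 = -142 + \left(3 - -8\right) 40 = -142 + \left(3 + 8\right) 40 = -142 + 11 \cdot 40 = -142 + 440 = 298$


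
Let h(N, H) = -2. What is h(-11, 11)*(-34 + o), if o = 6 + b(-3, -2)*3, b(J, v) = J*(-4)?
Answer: -16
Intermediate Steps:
b(J, v) = -4*J
o = 42 (o = 6 - 4*(-3)*3 = 6 + 12*3 = 6 + 36 = 42)
h(-11, 11)*(-34 + o) = -2*(-34 + 42) = -2*8 = -16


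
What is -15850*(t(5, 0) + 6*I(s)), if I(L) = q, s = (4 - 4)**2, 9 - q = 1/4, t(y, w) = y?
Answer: -911375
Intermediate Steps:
q = 35/4 (q = 9 - 1/4 = 35/4 ≈ 8.7500)
s = 0 (s = 0**2 = 0)
I(L) = 35/4
-15850*(t(5, 0) + 6*I(s)) = -15850*(5 + 6*(35/4)) = -15850*(5 + 105/2) = -15850*115/2 = -911375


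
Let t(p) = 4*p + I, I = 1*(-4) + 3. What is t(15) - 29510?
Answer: -29451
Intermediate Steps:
I = -1 (I = -4 + 3 = -1)
t(p) = -1 + 4*p (t(p) = 4*p - 1 = -1 + 4*p)
t(15) - 29510 = (-1 + 4*15) - 29510 = (-1 + 60) - 29510 = 59 - 29510 = -29451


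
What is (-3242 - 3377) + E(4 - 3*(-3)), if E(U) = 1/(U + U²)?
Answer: -1204657/182 ≈ -6619.0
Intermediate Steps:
(-3242 - 3377) + E(4 - 3*(-3)) = (-3242 - 3377) + 1/((4 - 3*(-3))*(1 + (4 - 3*(-3)))) = -6619 + 1/((4 + 9)*(1 + (4 + 9))) = -6619 + 1/(13*(1 + 13)) = -6619 + (1/13)/14 = -6619 + (1/13)*(1/14) = -6619 + 1/182 = -1204657/182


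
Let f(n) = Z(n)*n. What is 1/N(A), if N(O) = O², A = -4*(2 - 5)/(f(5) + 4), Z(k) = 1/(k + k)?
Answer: 9/64 ≈ 0.14063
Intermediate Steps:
Z(k) = 1/(2*k)
f(n) = ½ (f(n) = (1/(2*n))*n = ½)
A = 8/3 (A = -4*(2 - 5)/(½ + 4) = -(-12)/9/2 = -(-12)*2/9 = -4*(-⅔) = 8/3 ≈ 2.6667)
1/N(A) = 1/((8/3)²) = 1/(64/9) = 9/64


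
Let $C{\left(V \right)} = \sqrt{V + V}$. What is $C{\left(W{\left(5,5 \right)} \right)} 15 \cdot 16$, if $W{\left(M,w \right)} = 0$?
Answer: $0$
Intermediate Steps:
$C{\left(V \right)} = \sqrt{2} \sqrt{V}$ ($C{\left(V \right)} = \sqrt{2 V} = \sqrt{2} \sqrt{V}$)
$C{\left(W{\left(5,5 \right)} \right)} 15 \cdot 16 = \sqrt{2} \sqrt{0} \cdot 15 \cdot 16 = \sqrt{2} \cdot 0 \cdot 15 \cdot 16 = 0 \cdot 15 \cdot 16 = 0 \cdot 16 = 0$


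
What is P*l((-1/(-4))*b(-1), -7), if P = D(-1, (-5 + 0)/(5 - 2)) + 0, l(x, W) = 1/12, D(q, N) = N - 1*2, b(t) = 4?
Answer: -11/36 ≈ -0.30556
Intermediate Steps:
D(q, N) = -2 + N (D(q, N) = N - 2 = -2 + N)
l(x, W) = 1/12
P = -11/3 (P = (-2 + (-5 + 0)/(5 - 2)) + 0 = (-2 - 5/3) + 0 = -11/3 + 0 = -11/3 ≈ -3.6667)
P*l((-1/(-4))*b(-1), -7) = -11/3*1/12 = -11/36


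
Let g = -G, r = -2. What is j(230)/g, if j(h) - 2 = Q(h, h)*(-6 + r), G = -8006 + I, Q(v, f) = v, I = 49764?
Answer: 919/20879 ≈ 0.044016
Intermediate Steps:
G = 41758 (G = -8006 + 49764 = 41758)
j(h) = 2 - 8*h (j(h) = 2 + h*(-6 - 2) = 2 + h*(-8) = 2 - 8*h)
g = -41758 (g = -1*41758 = -41758)
j(230)/g = (2 - 8*230)/(-41758) = (2 - 1840)*(-1/41758) = -1838*(-1/41758) = 919/20879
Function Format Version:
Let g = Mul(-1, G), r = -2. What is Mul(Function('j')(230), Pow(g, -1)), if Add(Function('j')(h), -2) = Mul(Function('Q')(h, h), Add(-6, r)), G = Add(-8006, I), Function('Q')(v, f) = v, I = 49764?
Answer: Rational(919, 20879) ≈ 0.044016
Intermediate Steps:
G = 41758 (G = Add(-8006, 49764) = 41758)
Function('j')(h) = Add(2, Mul(-8, h)) (Function('j')(h) = Add(2, Mul(h, Add(-6, -2))) = Add(2, Mul(h, -8)) = Add(2, Mul(-8, h)))
g = -41758 (g = Mul(-1, 41758) = -41758)
Mul(Function('j')(230), Pow(g, -1)) = Mul(Add(2, Mul(-8, 230)), Pow(-41758, -1)) = Mul(Add(2, -1840), Rational(-1, 41758)) = Mul(-1838, Rational(-1, 41758)) = Rational(919, 20879)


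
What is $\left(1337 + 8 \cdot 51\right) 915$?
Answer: $1596675$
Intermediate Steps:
$\left(1337 + 8 \cdot 51\right) 915 = \left(1337 + 408\right) 915 = 1745 \cdot 915 = 1596675$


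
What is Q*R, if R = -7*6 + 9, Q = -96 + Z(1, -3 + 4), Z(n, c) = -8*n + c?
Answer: 3399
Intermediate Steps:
Z(n, c) = c - 8*n
Q = -103 (Q = -96 + ((-3 + 4) - 8*1) = -96 + (1 - 8) = -96 - 7 = -103)
R = -33 (R = -42 + 9 = -33)
Q*R = -103*(-33) = 3399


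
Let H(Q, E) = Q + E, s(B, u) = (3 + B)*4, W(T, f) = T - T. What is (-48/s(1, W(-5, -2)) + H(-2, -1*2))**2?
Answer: 49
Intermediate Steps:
W(T, f) = 0
s(B, u) = 12 + 4*B
H(Q, E) = E + Q
(-48/s(1, W(-5, -2)) + H(-2, -1*2))**2 = (-48/(12 + 4*1) + (-1*2 - 2))**2 = (-48/(12 + 4) + (-2 - 2))**2 = (-48/16 - 4)**2 = (-48*1/16 - 4)**2 = (-3 - 4)**2 = (-7)**2 = 49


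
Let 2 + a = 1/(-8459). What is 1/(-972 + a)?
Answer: -8459/8239067 ≈ -0.0010267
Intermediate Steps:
a = -16919/8459 (a = -2 + 1/(-8459) = -2 - 1/8459 = -16919/8459 ≈ -2.0001)
1/(-972 + a) = 1/(-972 - 16919/8459) = 1/(-8239067/8459) = -8459/8239067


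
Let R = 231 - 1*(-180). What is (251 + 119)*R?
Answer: 152070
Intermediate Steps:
R = 411 (R = 231 + 180 = 411)
(251 + 119)*R = (251 + 119)*411 = 370*411 = 152070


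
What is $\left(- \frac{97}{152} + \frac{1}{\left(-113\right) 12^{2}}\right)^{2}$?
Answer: $\frac{38933998489}{95584852224} \approx 0.40732$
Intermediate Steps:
$\left(- \frac{97}{152} + \frac{1}{\left(-113\right) 12^{2}}\right)^{2} = \left(\left(-97\right) \frac{1}{152} - \frac{1}{113 \cdot 144}\right)^{2} = \left(- \frac{97}{152} - \frac{1}{16272}\right)^{2} = \left(- \frac{197317}{309168}\right)^{2} = \frac{38933998489}{95584852224}$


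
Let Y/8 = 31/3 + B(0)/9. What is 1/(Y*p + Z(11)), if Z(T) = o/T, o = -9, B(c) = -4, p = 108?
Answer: 11/93975 ≈ 0.00011705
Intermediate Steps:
Z(T) = -9/T
Y = 712/9 (Y = 8*(31/3 - 4/9) = 8*(89/9) = 712/9 ≈ 79.111)
1/(Y*p + Z(11)) = 1/((712/9)*108 - 9/11) = 1/(8544 - 9*1/11) = 1/(8544 - 9/11) = 1/(93975/11) = 11/93975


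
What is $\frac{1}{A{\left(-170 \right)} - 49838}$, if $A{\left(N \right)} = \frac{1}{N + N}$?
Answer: $- \frac{340}{16944921} \approx -2.0065 \cdot 10^{-5}$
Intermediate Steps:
$A{\left(N \right)} = \frac{1}{2 N}$
$\frac{1}{A{\left(-170 \right)} - 49838} = \frac{1}{\frac{1}{2 \left(-170\right)} - 49838} = \frac{1}{\frac{1}{2} \left(- \frac{1}{170}\right) - 49838} = \frac{1}{- \frac{1}{340} - 49838} = \frac{1}{- \frac{16944921}{340}} = - \frac{340}{16944921}$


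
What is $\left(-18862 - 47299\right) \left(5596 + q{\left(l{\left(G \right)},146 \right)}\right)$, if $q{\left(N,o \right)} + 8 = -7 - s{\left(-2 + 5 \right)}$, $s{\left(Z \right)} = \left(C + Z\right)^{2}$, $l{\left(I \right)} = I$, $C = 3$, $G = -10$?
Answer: $-366862745$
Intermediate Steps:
$s{\left(Z \right)} = \left(3 + Z\right)^{2}$
$q{\left(N,o \right)} = -51$ ($q{\left(N,o \right)} = -8 - \left(7 + \left(3 + \left(-2 + 5\right)\right)^{2}\right) = -8 - \left(7 + \left(3 + 3\right)^{2}\right) = -8 - 43 = -51$)
$\left(-18862 - 47299\right) \left(5596 + q{\left(l{\left(G \right)},146 \right)}\right) = \left(-18862 - 47299\right) \left(5596 - 51\right) = \left(-66161\right) 5545 = -366862745$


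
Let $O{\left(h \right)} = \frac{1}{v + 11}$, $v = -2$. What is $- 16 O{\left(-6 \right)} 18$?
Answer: $-32$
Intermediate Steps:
$O{\left(h \right)} = \frac{1}{9}$ ($O{\left(h \right)} = \frac{1}{-2 + 11} = \frac{1}{9}$)
$- 16 O{\left(-6 \right)} 18 = \left(-16\right) \frac{1}{9} \cdot 18 = \left(- \frac{16}{9}\right) 18 = -32$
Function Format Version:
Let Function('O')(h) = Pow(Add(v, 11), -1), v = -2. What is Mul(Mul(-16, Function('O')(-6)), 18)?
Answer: -32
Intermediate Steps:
Function('O')(h) = Rational(1, 9) (Function('O')(h) = Pow(Add(-2, 11), -1) = Pow(9, -1) = Rational(1, 9))
Mul(Mul(-16, Function('O')(-6)), 18) = Mul(Mul(-16, Rational(1, 9)), 18) = Mul(Rational(-16, 9), 18) = -32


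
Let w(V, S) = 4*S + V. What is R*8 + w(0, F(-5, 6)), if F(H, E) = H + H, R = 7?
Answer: 16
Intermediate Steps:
F(H, E) = 2*H
w(V, S) = V + 4*S
R*8 + w(0, F(-5, 6)) = 7*8 + (0 + 4*(2*(-5))) = 56 + (0 + 4*(-10)) = 56 + (0 - 40) = 56 - 40 = 16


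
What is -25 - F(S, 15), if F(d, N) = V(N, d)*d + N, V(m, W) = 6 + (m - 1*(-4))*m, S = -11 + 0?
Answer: 3161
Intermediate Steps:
S = -11
V(m, W) = 6 + m*(4 + m) (V(m, W) = 6 + (m + 4)*m = 6 + (4 + m)*m = 6 + m*(4 + m))
F(d, N) = N + d*(6 + N**2 + 4*N) (F(d, N) = (6 + N**2 + 4*N)*d + N = d*(6 + N**2 + 4*N) + N = N + d*(6 + N**2 + 4*N))
-25 - F(S, 15) = -25 - (15 - 11*(6 + 15**2 + 4*15)) = -25 - (15 - 11*(6 + 225 + 60)) = -25 - (15 - 11*291) = -25 - (15 - 3201) = -25 - 1*(-3186) = -25 + 3186 = 3161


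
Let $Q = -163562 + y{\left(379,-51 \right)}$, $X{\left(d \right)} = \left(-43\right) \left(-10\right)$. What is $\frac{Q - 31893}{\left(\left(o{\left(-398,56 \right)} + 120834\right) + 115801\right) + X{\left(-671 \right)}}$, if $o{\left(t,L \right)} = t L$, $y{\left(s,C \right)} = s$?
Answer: $- \frac{195076}{214777} \approx -0.90827$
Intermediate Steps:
$o{\left(t,L \right)} = L t$
$X{\left(d \right)} = 430$
$Q = -163183$ ($Q = -163562 + 379 = -163183$)
$\frac{Q - 31893}{\left(\left(o{\left(-398,56 \right)} + 120834\right) + 115801\right) + X{\left(-671 \right)}} = \frac{-163183 - 31893}{\left(\left(56 \left(-398\right) + 120834\right) + 115801\right) + 430} = - \frac{195076}{\left(\left(-22288 + 120834\right) + 115801\right) + 430} = - \frac{195076}{\left(98546 + 115801\right) + 430} = - \frac{195076}{214347 + 430} = - \frac{195076}{214777}$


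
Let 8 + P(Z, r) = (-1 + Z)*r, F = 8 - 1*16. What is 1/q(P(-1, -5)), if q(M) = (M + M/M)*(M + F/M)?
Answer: -1/6 ≈ -0.16667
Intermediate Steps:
F = -8 (F = 8 - 16 = -8)
P(Z, r) = -8 + r*(-1 + Z) (P(Z, r) = -8 + (-1 + Z)*r = -8 + r*(-1 + Z))
q(M) = (1 + M)*(M - 8/M) (q(M) = (M + M/M)*(M - 8/M) = (M + 1)*(M - 8/M) = (1 + M)*(M - 8/M))
1/q(P(-1, -5)) = 1/(-8 + (-8 - 1*(-5) - 1*(-5)) + (-8 - 1*(-5) - 1*(-5))**2 - 8/(-8 - 1*(-5) - 1*(-5))) = 1/(-8 + (-8 + 5 + 5) + (-8 + 5 + 5)**2 - 8/(-8 + 5 + 5)) = 1/(-8 + 2 + 2**2 - 8/2) = 1/(-8 + 2 + 4 - 8*1/2) = 1/(-8 + 2 + 4 - 4) = 1/(-6) = -1/6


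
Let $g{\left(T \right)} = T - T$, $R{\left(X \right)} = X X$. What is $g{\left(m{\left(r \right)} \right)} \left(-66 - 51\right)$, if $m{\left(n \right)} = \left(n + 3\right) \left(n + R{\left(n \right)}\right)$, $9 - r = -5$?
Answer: $0$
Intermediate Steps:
$r = 14$ ($r = 9 - -5 = 9 + 5 = 14$)
$R{\left(X \right)} = X^{2}$
$m{\left(n \right)} = \left(3 + n\right) \left(n + n^{2}\right)$ ($m{\left(n \right)} = \left(n + 3\right) \left(n + n^{2}\right) = \left(3 + n\right) \left(n + n^{2}\right)$)
$g{\left(T \right)} = 0$
$g{\left(m{\left(r \right)} \right)} \left(-66 - 51\right) = 0 \left(-66 - 51\right) = 0 \left(-117\right) = 0$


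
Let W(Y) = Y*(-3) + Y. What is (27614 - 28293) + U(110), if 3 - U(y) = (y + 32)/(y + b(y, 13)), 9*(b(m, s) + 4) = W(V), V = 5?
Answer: -319711/472 ≈ -677.35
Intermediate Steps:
W(Y) = -2*Y (W(Y) = -3*Y + Y = -2*Y)
b(m, s) = -46/9 (b(m, s) = -4 + (-2*5)/9 = -4 + (⅑)*(-10) = -4 - 10/9 = -46/9)
U(y) = 3 - (32 + y)/(-46/9 + y) (U(y) = 3 - (y + 32)/(y - 46/9) = 3 - (32 + y)/(-46/9 + y))
(27614 - 28293) + U(110) = (27614 - 28293) + 6*(-71 + 3*110)/(-46 + 9*110) = -679 + 6*(-71 + 330)/(-46 + 990) = -679 + 6*259/944 = -679 + 6*(1/944)*259 = -679 + 777/472 = -319711/472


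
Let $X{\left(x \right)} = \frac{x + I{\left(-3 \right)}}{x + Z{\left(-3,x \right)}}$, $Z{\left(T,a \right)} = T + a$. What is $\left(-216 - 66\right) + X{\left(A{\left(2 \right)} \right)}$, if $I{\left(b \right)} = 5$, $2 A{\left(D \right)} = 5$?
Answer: $- \frac{1113}{4} \approx -278.25$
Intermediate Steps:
$A{\left(D \right)} = \frac{5}{2}$ ($A{\left(D \right)} = \frac{1}{2} \cdot 5 = \frac{5}{2}$)
$X{\left(x \right)} = \frac{5 + x}{-3 + 2 x}$ ($X{\left(x \right)} = \frac{x + 5}{x + \left(-3 + x\right)} = \frac{5 + x}{-3 + 2 x}$)
$\left(-216 - 66\right) + X{\left(A{\left(2 \right)} \right)} = \left(-216 - 66\right) + \frac{5 + \frac{5}{2}}{-3 + 2 \cdot \frac{5}{2}} = \left(-216 - 66\right) + \frac{1}{-3 + 5} \cdot \frac{15}{2} = -282 + \frac{1}{2} \cdot \frac{15}{2} = -282 + \frac{15}{4} = - \frac{1113}{4}$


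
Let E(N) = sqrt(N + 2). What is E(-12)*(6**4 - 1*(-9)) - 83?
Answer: -83 + 1305*I*sqrt(10) ≈ -83.0 + 4126.8*I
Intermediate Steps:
E(N) = sqrt(2 + N)
E(-12)*(6**4 - 1*(-9)) - 83 = sqrt(2 - 12)*(6**4 - 1*(-9)) - 83 = sqrt(-10)*(1296 + 9) - 83 = (I*sqrt(10))*1305 - 83 = 1305*I*sqrt(10) - 83 = -83 + 1305*I*sqrt(10)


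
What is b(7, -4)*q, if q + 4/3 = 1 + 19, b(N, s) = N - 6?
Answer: 56/3 ≈ 18.667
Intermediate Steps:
b(N, s) = -6 + N
q = 56/3 (q = -4/3 + (1 + 19) = -4/3 + 20 = 56/3 ≈ 18.667)
b(7, -4)*q = (-6 + 7)*(56/3) = 1*(56/3) = 56/3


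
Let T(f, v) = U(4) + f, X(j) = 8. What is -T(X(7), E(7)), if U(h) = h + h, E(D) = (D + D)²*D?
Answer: -16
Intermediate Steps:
E(D) = 4*D³ (E(D) = (2*D)²*D = (4*D²)*D = 4*D³)
U(h) = 2*h
T(f, v) = 8 + f (T(f, v) = 2*4 + f = 8 + f)
-T(X(7), E(7)) = -(8 + 8) = -1*16 = -16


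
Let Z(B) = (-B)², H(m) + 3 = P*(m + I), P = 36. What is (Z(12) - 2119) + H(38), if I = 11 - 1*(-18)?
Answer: 434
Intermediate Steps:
I = 29 (I = 11 + 18 = 29)
H(m) = 1041 + 36*m (H(m) = -3 + 36*(m + 29) = -3 + 36*(29 + m) = -3 + (1044 + 36*m) = 1041 + 36*m)
Z(B) = B²
(Z(12) - 2119) + H(38) = (12² - 2119) + (1041 + 36*38) = (144 - 2119) + (1041 + 1368) = -1975 + 2409 = 434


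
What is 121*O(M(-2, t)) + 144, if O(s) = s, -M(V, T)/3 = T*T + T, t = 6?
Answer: -15102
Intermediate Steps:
M(V, T) = -3*T - 3*T² (M(V, T) = -3*(T*T + T) = -3*(T² + T) = -3*(T + T²) = -3*T - 3*T²)
121*O(M(-2, t)) + 144 = 121*(-3*6*(1 + 6)) + 144 = 121*(-3*6*7) + 144 = 121*(-126) + 144 = -15246 + 144 = -15102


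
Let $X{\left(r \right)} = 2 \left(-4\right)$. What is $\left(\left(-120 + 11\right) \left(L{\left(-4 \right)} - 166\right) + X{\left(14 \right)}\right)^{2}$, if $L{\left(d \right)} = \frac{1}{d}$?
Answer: $\frac{5249437209}{16} \approx 3.2809 \cdot 10^{8}$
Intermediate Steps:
$X{\left(r \right)} = -8$
$\left(\left(-120 + 11\right) \left(L{\left(-4 \right)} - 166\right) + X{\left(14 \right)}\right)^{2} = \left(\left(-120 + 11\right) \left(\frac{1}{-4} - 166\right) - 8\right)^{2} = \left(- 109 \left(- \frac{1}{4} - 166\right) - 8\right)^{2} = \left(\left(-109\right) \left(- \frac{665}{4}\right) - 8\right)^{2} = \left(\frac{72485}{4} - 8\right)^{2} = \left(\frac{72453}{4}\right)^{2} = \frac{5249437209}{16}$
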